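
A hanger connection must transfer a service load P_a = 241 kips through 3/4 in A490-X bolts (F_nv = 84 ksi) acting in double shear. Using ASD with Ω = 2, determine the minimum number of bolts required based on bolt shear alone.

A_b = π·0.75²/4 = 0.4418 in².
Per-bolt allowable strength R_n/Ω = 84 × 0.4418 × 2 / 2 = 37.11 kips.
n ≥ 241 / 37.11 = 6.494 → use 7 bolts.

7 bolts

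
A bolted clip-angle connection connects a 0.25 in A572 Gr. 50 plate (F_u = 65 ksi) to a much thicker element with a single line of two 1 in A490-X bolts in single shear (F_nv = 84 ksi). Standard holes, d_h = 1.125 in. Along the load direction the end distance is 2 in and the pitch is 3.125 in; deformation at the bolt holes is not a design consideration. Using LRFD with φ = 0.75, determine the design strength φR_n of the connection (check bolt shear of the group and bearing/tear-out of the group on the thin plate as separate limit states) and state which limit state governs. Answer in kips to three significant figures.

Bolt shear: A_b = π·1²/4 = 0.7854 in²; R_n = 84 × 0.7854 × 2 × 1 = 131.9 kips → 0.75 × 131.9 = 99 kips.
Bearing (1.5 l_c t F_u ≤ 3.0 d t F_u): upper limit = 3.0·1·0.25·65 = 48.75 kips.
  Edge l_c = 2 − 1.125/2 = 1.438 → r_n = 35.04 kips; interior l_c = 3.125 − 1.125 = 2 → r_n = 48.75 kips.
  R_n,bearing = 1·35.04 + 1·48.75 = 83.79 kips → 0.75 × 83.79 = 62.8 kips.
Bearing governs: 62.8 kips.

62.8 kips (bearing governs)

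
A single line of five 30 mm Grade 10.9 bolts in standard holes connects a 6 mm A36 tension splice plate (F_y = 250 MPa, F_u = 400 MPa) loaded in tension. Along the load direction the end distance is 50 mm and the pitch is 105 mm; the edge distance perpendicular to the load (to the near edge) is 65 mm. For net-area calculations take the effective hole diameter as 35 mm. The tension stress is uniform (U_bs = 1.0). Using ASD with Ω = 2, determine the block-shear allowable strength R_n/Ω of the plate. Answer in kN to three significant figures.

Shear plane L_v = 50 + 4·105 = 470 mm; A_gv = 470 × 6 = 2820 mm².
A_nv = (470 − 4.5·35) × 6 = 1875 mm².
A_nt = (65 − 0.5·35) × 6 = 285 mm².
0.6 F_u A_nv = 450 kN; 0.6 F_y A_gv = 423 kN → shear yielding governs the shear term.
R_n = 423 + 1.0 × 400 × 285 / 1000 = 537 kN.
Allowable strength R_n/Ω = 537 / 2 = 268 kN.

268 kN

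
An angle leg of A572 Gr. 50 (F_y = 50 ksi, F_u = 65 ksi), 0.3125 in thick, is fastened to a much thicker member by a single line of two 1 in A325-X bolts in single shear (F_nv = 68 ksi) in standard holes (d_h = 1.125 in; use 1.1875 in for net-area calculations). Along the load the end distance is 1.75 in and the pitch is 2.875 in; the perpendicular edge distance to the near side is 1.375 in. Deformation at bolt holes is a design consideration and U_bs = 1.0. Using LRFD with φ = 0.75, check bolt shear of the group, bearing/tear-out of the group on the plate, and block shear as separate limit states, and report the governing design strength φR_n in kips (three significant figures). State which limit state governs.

Bolt shear: A_b = π·1²/4 = 0.7854 in²; R_n = 68 × 0.7854 × 2 × 1 = 106.8 kips → 0.75 × 106.8 = 80.1 kips.
Bearing: edge l_c = 1.188, r_n = 28.95 kips; interior l_c = 1.75, r_n = 42.66 kips; R_n = 28.95 + 1·42.66 = 71.6 kips → 53.7 kips.
Block shear: A_gv = 1.445, A_nv = 0.8887, A_nt = 0.2441 in²; R_n = min(0.6F_uA_nv, 0.6F_yA_gv) + U_bs·F_u·A_nt = 50.53 kips → 37.9 kips.
Block shear governs: 37.9 kips.

37.9 kips (block shear governs)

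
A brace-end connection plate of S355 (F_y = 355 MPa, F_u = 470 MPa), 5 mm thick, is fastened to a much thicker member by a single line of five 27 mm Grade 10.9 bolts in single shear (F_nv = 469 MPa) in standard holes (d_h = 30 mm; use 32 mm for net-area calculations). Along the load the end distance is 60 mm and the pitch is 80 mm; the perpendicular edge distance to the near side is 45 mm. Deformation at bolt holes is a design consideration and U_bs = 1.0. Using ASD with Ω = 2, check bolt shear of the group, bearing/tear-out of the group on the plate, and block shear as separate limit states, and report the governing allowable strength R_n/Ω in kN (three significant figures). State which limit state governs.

Bolt shear: A_b = π·27²/4 = 572.6 mm²; R_n = 469 × 572.6 × 5 × 1 / 1000 = 1343 kN → 1343 / 2 = 671 kN.
Bearing: edge l_c = 45, r_n = 126.9 kN; interior l_c = 50, r_n = 141 kN; R_n = 126.9 + 4·141 = 690.9 kN → 345 kN.
Block shear: A_gv = 1900, A_nv = 1180, A_nt = 145 mm²; R_n = min(0.6F_uA_nv, 0.6F_yA_gv) + U_bs·F_u·A_nt = 400.9 kN → 200 kN.
Block shear governs: 200 kN.

200 kN (block shear governs)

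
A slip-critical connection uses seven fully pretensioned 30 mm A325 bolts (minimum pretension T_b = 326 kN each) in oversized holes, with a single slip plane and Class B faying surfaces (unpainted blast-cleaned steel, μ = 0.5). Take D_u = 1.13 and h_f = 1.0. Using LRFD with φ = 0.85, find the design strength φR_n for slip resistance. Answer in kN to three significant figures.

1100 kN

R_n = μ · D_u · h_f · T_b · n_s · n_b = 0.5 × 1.13 × 1.0 × 326 × 1 × 7 = 1289 kN.
Design strength φR_n = 0.85 × 1289 = 1100 kN.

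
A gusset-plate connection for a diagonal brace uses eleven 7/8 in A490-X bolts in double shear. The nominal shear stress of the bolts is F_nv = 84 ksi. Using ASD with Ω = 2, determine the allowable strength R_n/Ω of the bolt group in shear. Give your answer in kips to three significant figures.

A_b = π × 0.875² / 4 = 0.6013 in².
R_n = F_nv · A_b · n · n_s = 84 × 0.6013 × 11 × 2 = 1111 kips.
Allowable strength R_n/Ω = 1111 / 2 = 556 kips.

556 kips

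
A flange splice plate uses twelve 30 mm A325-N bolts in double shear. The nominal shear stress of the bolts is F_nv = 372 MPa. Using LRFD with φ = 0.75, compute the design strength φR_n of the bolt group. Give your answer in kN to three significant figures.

A_b = π × 30² / 4 = 706.9 mm².
R_n = F_nv · A_b · n · n_s = 372 × 706.9 × 12 × 2 / 1000 = 6311 kN.
Design strength φR_n = 0.75 × 6311 = 4730 kN.

4730 kN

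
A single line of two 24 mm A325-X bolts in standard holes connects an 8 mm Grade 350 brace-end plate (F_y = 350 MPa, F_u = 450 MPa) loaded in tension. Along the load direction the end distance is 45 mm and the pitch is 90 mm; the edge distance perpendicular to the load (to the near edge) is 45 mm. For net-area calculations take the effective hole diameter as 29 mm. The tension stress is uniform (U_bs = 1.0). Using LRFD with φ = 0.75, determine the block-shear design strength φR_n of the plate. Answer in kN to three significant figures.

Shear plane L_v = 45 + 1·90 = 135 mm; A_gv = 135 × 8 = 1080 mm².
A_nv = (135 − 1.5·29) × 8 = 732 mm².
A_nt = (45 − 0.5·29) × 8 = 244 mm².
0.6 F_u A_nv = 197.6 kN; 0.6 F_y A_gv = 226.8 kN → shear rupture governs the shear term.
R_n = 197.6 + 1.0 × 450 × 244 / 1000 = 307.4 kN.
Design strength φR_n = 0.75 × 307.4 = 231 kN.

231 kN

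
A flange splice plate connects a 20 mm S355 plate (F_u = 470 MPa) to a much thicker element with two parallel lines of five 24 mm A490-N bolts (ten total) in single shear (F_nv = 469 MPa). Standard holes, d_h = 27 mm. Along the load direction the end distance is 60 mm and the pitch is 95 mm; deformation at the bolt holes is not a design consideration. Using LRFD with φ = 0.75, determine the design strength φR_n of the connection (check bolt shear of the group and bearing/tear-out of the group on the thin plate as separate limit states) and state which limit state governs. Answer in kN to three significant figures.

1590 kN (bolt shear governs)

Bolt shear: A_b = π·24²/4 = 452.4 mm²; R_n = 469 × 452.4 × 10 × 1 / 1000 = 2122 kN → 0.75 × 2122 = 1590 kN.
Bearing (1.5 l_c t F_u ≤ 3.0 d t F_u): upper limit = 3.0·24·20·470 / 1000 = 676.8 kN.
  Edge l_c = 60 − 27/2 = 46.5 → r_n = 655.6 kN; interior l_c = 95 − 27 = 68 → r_n = 676.8 kN.
  R_n,bearing = 2·655.6 + 8·676.8 = 6726 kN → 0.75 × 6726 = 5040 kN.
Bolt shear governs: 1590 kN.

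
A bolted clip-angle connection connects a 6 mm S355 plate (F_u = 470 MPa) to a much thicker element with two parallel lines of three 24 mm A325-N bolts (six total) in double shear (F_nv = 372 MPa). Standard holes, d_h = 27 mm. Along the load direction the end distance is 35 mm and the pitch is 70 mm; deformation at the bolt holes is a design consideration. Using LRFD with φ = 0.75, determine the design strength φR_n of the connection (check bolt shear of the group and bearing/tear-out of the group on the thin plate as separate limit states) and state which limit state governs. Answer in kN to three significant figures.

546 kN (bearing governs)

Bolt shear: A_b = π·24²/4 = 452.4 mm²; R_n = 372 × 452.4 × 6 × 2 / 1000 = 2019 kN → 0.75 × 2019 = 1510 kN.
Bearing (1.2 l_c t F_u ≤ 2.4 d t F_u): upper limit = 2.4·24·6·470 / 1000 = 162.4 kN.
  Edge l_c = 35 − 27/2 = 21.5 → r_n = 72.76 kN; interior l_c = 70 − 27 = 43 → r_n = 145.5 kN.
  R_n,bearing = 2·72.76 + 4·145.5 = 727.6 kN → 0.75 × 727.6 = 546 kN.
Bearing governs: 546 kN.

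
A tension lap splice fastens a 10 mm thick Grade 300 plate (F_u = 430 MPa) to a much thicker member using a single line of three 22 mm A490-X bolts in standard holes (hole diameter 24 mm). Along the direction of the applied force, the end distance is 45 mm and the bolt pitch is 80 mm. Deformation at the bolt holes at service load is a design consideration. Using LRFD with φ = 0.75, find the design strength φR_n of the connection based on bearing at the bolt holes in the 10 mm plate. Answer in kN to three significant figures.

Per bolt r_n = 1.2 l_c t F_u ≤ 2.4 d t F_u; upper limit = 2.4 × 22 × 10 × 430 / 1000 = 227 kN.
Edge bolt: l_c = 45 − 24/2 = 33 mm → 1.2 × 33 × 10 × 430 / 1000 = 170.3 → r_n = 170.3 kN.
Interior bolts: l_c = 80 − 24 = 56 mm → 1.2 × 56 × 10 × 430 / 1000 = 289 → r_n = 227 kN.
R_n = 1 × 170.3 + 2 × 227 = 624.4 kN.
Design strength φR_n = 0.75 × 624.4 = 468 kN.

468 kN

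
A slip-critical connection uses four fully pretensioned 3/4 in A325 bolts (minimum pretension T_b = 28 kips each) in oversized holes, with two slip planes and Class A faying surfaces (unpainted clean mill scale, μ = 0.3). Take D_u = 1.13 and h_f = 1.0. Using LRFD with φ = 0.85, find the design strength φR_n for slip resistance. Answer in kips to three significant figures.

R_n = μ · D_u · h_f · T_b · n_s · n_b = 0.3 × 1.13 × 1.0 × 28 × 2 × 4 = 75.94 kips.
Design strength φR_n = 0.85 × 75.94 = 64.5 kips.

64.5 kips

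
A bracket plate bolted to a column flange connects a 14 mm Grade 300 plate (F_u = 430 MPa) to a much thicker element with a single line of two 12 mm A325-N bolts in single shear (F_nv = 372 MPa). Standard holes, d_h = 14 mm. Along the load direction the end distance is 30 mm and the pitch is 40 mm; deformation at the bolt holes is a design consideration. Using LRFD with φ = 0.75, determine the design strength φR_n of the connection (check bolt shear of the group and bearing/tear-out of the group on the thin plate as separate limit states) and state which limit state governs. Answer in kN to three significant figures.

Bolt shear: A_b = π·12²/4 = 113.1 mm²; R_n = 372 × 113.1 × 2 × 1 / 1000 = 84.14 kN → 0.75 × 84.14 = 63.1 kN.
Bearing (1.2 l_c t F_u ≤ 2.4 d t F_u): upper limit = 2.4·12·14·430 / 1000 = 173.4 kN.
  Edge l_c = 30 − 14/2 = 23 → r_n = 166.2 kN; interior l_c = 40 − 14 = 26 → r_n = 173.4 kN.
  R_n,bearing = 1·166.2 + 1·173.4 = 339.5 kN → 0.75 × 339.5 = 255 kN.
Bolt shear governs: 63.1 kN.

63.1 kN (bolt shear governs)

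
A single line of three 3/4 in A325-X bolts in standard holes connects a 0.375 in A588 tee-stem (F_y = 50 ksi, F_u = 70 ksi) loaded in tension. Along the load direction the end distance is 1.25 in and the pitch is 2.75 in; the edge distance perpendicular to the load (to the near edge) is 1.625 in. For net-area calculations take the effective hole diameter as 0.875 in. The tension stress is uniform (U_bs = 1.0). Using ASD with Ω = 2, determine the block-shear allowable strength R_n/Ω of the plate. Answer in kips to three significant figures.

Shear plane L_v = 1.25 + 2·2.75 = 6.75 in; A_gv = 6.75 × 0.375 = 2.531 in².
A_nv = (6.75 − 2.5·0.875) × 0.375 = 1.711 in².
A_nt = (1.625 − 0.5·0.875) × 0.375 = 0.4453 in².
0.6 F_u A_nv = 71.86 kips; 0.6 F_y A_gv = 75.94 kips → shear rupture governs the shear term.
R_n = 71.86 + 1.0 × 70 × 0.4453 = 103 kips.
Allowable strength R_n/Ω = 103 / 2 = 51.5 kips.

51.5 kips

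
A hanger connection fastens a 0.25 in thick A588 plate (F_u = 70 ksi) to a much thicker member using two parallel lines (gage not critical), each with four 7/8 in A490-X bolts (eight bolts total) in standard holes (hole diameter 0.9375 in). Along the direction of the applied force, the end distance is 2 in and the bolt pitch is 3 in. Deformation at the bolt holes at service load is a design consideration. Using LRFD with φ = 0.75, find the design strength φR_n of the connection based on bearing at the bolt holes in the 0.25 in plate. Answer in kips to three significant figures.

214 kips

Per bolt r_n = 1.2 l_c t F_u ≤ 2.4 d t F_u; upper limit = 2.4 × 0.875 × 0.25 × 70 = 36.75 kips.
Edge bolt: l_c = 2 − 0.9375/2 = 1.531 in → 1.2 × 1.531 × 0.25 × 70 = 32.16 → r_n = 32.16 kips.
Interior bolts: l_c = 3 − 0.9375 = 2.062 in → 1.2 × 2.062 × 0.25 × 70 = 43.31 → r_n = 36.75 kips.
R_n = 2 × 32.16 + 6 × 36.75 = 284.8 kips.
Design strength φR_n = 0.75 × 284.8 = 214 kips.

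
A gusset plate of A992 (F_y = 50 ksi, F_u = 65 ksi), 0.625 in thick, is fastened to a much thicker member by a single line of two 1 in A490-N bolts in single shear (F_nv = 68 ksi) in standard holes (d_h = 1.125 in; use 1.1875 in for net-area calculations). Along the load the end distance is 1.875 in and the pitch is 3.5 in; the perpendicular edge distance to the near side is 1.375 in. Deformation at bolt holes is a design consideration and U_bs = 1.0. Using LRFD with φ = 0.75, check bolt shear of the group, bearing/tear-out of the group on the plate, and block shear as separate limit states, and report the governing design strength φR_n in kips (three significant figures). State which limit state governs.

80.1 kips (bolt shear governs)

Bolt shear: A_b = π·1²/4 = 0.7854 in²; R_n = 68 × 0.7854 × 2 × 1 = 106.8 kips → 0.75 × 106.8 = 80.1 kips.
Bearing: edge l_c = 1.312, r_n = 63.98 kips; interior l_c = 2.375, r_n = 97.5 kips; R_n = 63.98 + 1·97.5 = 161.5 kips → 121 kips.
Block shear: A_gv = 3.359, A_nv = 2.246, A_nt = 0.4883 in²; R_n = min(0.6F_uA_nv, 0.6F_yA_gv) + U_bs·F_u·A_nt = 119.3 kips → 89.5 kips.
Bolt shear governs: 80.1 kips.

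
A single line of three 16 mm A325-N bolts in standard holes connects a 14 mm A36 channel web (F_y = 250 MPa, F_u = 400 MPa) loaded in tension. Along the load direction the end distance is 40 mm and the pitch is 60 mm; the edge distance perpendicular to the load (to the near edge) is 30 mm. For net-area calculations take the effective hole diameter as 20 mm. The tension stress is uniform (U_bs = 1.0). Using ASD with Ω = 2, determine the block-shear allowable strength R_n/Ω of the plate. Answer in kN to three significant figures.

224 kN

Shear plane L_v = 40 + 2·60 = 160 mm; A_gv = 160 × 14 = 2240 mm².
A_nv = (160 − 2.5·20) × 14 = 1540 mm².
A_nt = (30 − 0.5·20) × 14 = 280 mm².
0.6 F_u A_nv = 369.6 kN; 0.6 F_y A_gv = 336 kN → shear yielding governs the shear term.
R_n = 336 + 1.0 × 400 × 280 / 1000 = 448 kN.
Allowable strength R_n/Ω = 448 / 2 = 224 kN.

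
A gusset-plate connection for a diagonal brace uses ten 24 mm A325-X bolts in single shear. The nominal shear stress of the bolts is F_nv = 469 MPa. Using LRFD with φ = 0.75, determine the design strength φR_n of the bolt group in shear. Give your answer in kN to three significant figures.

1590 kN

A_b = π × 24² / 4 = 452.4 mm².
R_n = F_nv · A_b · n · n_s = 469 × 452.4 × 10 × 1 / 1000 = 2122 kN.
Design strength φR_n = 0.75 × 2122 = 1590 kN.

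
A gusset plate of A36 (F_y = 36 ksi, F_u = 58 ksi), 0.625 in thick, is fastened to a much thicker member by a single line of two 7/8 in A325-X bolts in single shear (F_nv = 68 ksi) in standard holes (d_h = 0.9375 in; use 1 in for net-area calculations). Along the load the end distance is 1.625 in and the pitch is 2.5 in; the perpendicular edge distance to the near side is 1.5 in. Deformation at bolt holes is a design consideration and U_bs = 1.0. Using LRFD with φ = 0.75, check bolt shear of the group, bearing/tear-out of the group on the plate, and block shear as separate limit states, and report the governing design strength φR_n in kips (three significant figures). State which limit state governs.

61.3 kips (bolt shear governs)

Bolt shear: A_b = π·0.875²/4 = 0.6013 in²; R_n = 68 × 0.6013 × 2 × 1 = 81.78 kips → 0.75 × 81.78 = 61.3 kips.
Bearing: edge l_c = 1.156, r_n = 50.3 kips; interior l_c = 1.562, r_n = 67.97 kips; R_n = 50.3 + 1·67.97 = 118.3 kips → 88.7 kips.
Block shear: A_gv = 2.578, A_nv = 1.641, A_nt = 0.625 in²; R_n = min(0.6F_uA_nv, 0.6F_yA_gv) + U_bs·F_u·A_nt = 91.94 kips → 69 kips.
Bolt shear governs: 61.3 kips.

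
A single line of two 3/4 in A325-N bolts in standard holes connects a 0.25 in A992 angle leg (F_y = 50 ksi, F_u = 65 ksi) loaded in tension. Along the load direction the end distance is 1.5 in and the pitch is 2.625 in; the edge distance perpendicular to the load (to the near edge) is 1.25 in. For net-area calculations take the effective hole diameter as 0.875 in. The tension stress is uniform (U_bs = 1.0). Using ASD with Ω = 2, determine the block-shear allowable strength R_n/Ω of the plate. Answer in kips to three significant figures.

20.3 kips

Shear plane L_v = 1.5 + 1·2.625 = 4.125 in; A_gv = 4.125 × 0.25 = 1.031 in².
A_nv = (4.125 − 1.5·0.875) × 0.25 = 0.7031 in².
A_nt = (1.25 − 0.5·0.875) × 0.25 = 0.2031 in².
0.6 F_u A_nv = 27.42 kips; 0.6 F_y A_gv = 30.94 kips → shear rupture governs the shear term.
R_n = 27.42 + 1.0 × 65 × 0.2031 = 40.62 kips.
Allowable strength R_n/Ω = 40.62 / 2 = 20.3 kips.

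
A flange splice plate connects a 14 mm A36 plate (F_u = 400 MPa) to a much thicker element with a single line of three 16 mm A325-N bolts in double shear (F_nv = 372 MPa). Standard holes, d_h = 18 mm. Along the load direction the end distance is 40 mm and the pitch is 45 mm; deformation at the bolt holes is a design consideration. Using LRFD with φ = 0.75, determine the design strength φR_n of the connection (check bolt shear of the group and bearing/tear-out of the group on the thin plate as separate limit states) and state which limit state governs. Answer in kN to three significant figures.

337 kN (bolt shear governs)

Bolt shear: A_b = π·16²/4 = 201.1 mm²; R_n = 372 × 201.1 × 3 × 2 / 1000 = 448.8 kN → 0.75 × 448.8 = 337 kN.
Bearing (1.2 l_c t F_u ≤ 2.4 d t F_u): upper limit = 2.4·16·14·400 / 1000 = 215 kN.
  Edge l_c = 40 − 18/2 = 31 → r_n = 208.3 kN; interior l_c = 45 − 18 = 27 → r_n = 181.4 kN.
  R_n,bearing = 1·208.3 + 2·181.4 = 571.2 kN → 0.75 × 571.2 = 428 kN.
Bolt shear governs: 337 kN.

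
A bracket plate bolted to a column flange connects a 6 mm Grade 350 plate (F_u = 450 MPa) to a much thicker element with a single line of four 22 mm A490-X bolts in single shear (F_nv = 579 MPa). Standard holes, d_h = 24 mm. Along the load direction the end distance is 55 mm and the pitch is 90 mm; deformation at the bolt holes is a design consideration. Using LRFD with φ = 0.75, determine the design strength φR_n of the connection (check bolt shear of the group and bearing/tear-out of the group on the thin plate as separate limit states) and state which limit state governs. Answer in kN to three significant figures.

Bolt shear: A_b = π·22²/4 = 380.1 mm²; R_n = 579 × 380.1 × 4 × 1 / 1000 = 880.4 kN → 0.75 × 880.4 = 660 kN.
Bearing (1.2 l_c t F_u ≤ 2.4 d t F_u): upper limit = 2.4·22·6·450 / 1000 = 142.6 kN.
  Edge l_c = 55 − 24/2 = 43 → r_n = 139.3 kN; interior l_c = 90 − 24 = 66 → r_n = 142.6 kN.
  R_n,bearing = 1·139.3 + 3·142.6 = 567 kN → 0.75 × 567 = 425 kN.
Bearing governs: 425 kN.

425 kN (bearing governs)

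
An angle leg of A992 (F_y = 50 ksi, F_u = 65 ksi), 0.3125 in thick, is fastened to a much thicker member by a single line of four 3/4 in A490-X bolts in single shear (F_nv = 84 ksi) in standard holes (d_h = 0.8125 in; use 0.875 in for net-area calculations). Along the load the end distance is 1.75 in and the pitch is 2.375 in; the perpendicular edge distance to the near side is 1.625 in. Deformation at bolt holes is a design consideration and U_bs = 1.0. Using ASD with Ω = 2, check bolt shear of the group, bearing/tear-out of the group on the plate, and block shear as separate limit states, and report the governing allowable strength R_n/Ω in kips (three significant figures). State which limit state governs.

47.5 kips (block shear governs)

Bolt shear: A_b = π·0.75²/4 = 0.4418 in²; R_n = 84 × 0.4418 × 4 × 1 = 148.4 kips → 148.4 / 2 = 74.2 kips.
Bearing: edge l_c = 1.344, r_n = 32.75 kips; interior l_c = 1.562, r_n = 36.56 kips; R_n = 32.75 + 3·36.56 = 142.4 kips → 71.2 kips.
Block shear: A_gv = 2.773, A_nv = 1.816, A_nt = 0.3711 in²; R_n = min(0.6F_uA_nv, 0.6F_yA_gv) + U_bs·F_u·A_nt = 94.96 kips → 47.5 kips.
Block shear governs: 47.5 kips.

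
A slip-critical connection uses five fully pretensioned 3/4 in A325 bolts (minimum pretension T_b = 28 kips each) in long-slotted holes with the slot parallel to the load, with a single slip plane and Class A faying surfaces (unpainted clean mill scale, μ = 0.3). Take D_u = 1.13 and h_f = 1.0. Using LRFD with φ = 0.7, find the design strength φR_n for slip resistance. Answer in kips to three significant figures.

33.2 kips

R_n = μ · D_u · h_f · T_b · n_s · n_b = 0.3 × 1.13 × 1.0 × 28 × 1 × 5 = 47.46 kips.
Design strength φR_n = 0.7 × 47.46 = 33.2 kips.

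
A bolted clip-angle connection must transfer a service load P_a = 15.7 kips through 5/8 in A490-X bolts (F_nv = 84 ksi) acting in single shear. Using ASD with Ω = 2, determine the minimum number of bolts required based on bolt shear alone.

2 bolts

A_b = π·0.625²/4 = 0.3068 in².
Per-bolt allowable strength R_n/Ω = 84 × 0.3068 × 1 / 2 = 12.89 kips.
n ≥ 15.7 / 12.89 = 1.218 → use 2 bolts.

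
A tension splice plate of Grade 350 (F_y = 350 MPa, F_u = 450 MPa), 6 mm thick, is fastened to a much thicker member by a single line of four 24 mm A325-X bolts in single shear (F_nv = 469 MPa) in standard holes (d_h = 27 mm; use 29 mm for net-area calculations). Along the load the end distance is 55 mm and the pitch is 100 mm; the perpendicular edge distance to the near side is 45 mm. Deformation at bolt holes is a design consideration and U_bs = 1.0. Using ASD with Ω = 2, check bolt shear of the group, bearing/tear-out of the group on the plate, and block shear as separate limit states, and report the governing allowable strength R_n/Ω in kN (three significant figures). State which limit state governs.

247 kN (block shear governs)

Bolt shear: A_b = π·24²/4 = 452.4 mm²; R_n = 469 × 452.4 × 4 × 1 / 1000 = 848.7 kN → 848.7 / 2 = 424 kN.
Bearing: edge l_c = 41.5, r_n = 134.5 kN; interior l_c = 73, r_n = 155.5 kN; R_n = 134.5 + 3·155.5 = 601 kN → 301 kN.
Block shear: A_gv = 2130, A_nv = 1521, A_nt = 183 mm²; R_n = min(0.6F_uA_nv, 0.6F_yA_gv) + U_bs·F_u·A_nt = 493 kN → 247 kN.
Block shear governs: 247 kN.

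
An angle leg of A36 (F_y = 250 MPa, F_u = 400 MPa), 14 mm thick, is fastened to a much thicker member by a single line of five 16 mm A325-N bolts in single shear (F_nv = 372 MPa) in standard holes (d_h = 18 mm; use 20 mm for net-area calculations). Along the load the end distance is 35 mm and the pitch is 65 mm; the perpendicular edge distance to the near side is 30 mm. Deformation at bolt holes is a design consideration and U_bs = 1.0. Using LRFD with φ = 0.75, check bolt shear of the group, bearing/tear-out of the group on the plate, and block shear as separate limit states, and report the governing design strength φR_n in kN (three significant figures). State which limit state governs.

Bolt shear: A_b = π·16²/4 = 201.1 mm²; R_n = 372 × 201.1 × 5 × 1 / 1000 = 374 kN → 0.75 × 374 = 280 kN.
Bearing: edge l_c = 26, r_n = 174.7 kN; interior l_c = 47, r_n = 215 kN; R_n = 174.7 + 4·215 = 1035 kN → 776 kN.
Block shear: A_gv = 4130, A_nv = 2870, A_nt = 280 mm²; R_n = min(0.6F_uA_nv, 0.6F_yA_gv) + U_bs·F_u·A_nt = 731.5 kN → 549 kN.
Bolt shear governs: 280 kN.

280 kN (bolt shear governs)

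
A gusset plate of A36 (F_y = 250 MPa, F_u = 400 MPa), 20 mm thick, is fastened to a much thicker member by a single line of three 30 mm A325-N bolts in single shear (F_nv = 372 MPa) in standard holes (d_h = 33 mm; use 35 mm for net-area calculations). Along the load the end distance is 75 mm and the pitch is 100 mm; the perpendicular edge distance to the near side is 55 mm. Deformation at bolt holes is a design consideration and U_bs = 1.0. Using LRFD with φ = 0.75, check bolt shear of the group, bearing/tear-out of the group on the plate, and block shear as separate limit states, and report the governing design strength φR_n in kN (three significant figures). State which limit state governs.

592 kN (bolt shear governs)

Bolt shear: A_b = π·30²/4 = 706.9 mm²; R_n = 372 × 706.9 × 3 × 1 / 1000 = 788.9 kN → 0.75 × 788.9 = 592 kN.
Bearing: edge l_c = 58.5, r_n = 561.6 kN; interior l_c = 67, r_n = 576 kN; R_n = 561.6 + 2·576 = 1714 kN → 1290 kN.
Block shear: A_gv = 5500, A_nv = 3750, A_nt = 750 mm²; R_n = min(0.6F_uA_nv, 0.6F_yA_gv) + U_bs·F_u·A_nt = 1125 kN → 844 kN.
Bolt shear governs: 592 kN.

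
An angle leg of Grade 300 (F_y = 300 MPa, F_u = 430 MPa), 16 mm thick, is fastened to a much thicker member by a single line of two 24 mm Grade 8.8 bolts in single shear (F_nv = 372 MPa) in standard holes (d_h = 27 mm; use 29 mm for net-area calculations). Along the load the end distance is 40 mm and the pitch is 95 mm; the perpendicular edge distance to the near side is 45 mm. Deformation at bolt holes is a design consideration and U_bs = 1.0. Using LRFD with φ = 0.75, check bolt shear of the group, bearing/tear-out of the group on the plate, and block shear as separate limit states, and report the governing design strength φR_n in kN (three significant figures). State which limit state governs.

Bolt shear: A_b = π·24²/4 = 452.4 mm²; R_n = 372 × 452.4 × 2 × 1 / 1000 = 336.6 kN → 0.75 × 336.6 = 252 kN.
Bearing: edge l_c = 26.5, r_n = 218.8 kN; interior l_c = 68, r_n = 396.3 kN; R_n = 218.8 + 1·396.3 = 615.1 kN → 461 kN.
Block shear: A_gv = 2160, A_nv = 1464, A_nt = 488 mm²; R_n = min(0.6F_uA_nv, 0.6F_yA_gv) + U_bs·F_u·A_nt = 587.6 kN → 441 kN.
Bolt shear governs: 252 kN.

252 kN (bolt shear governs)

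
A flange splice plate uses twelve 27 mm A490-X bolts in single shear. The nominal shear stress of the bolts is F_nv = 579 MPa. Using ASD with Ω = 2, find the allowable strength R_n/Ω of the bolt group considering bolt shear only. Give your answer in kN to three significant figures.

A_b = π × 27² / 4 = 572.6 mm².
R_n = F_nv · A_b · n · n_s = 579 × 572.6 × 12 × 1 / 1000 = 3978 kN.
Allowable strength R_n/Ω = 3978 / 2 = 1990 kN.

1990 kN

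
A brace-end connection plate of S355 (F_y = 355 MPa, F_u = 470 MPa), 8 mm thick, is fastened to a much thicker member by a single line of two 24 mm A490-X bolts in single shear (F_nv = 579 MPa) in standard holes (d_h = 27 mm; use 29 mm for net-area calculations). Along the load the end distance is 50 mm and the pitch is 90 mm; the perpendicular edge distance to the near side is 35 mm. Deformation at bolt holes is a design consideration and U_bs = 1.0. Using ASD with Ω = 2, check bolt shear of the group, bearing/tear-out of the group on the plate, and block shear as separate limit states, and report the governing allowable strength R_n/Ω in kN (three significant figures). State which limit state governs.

Bolt shear: A_b = π·24²/4 = 452.4 mm²; R_n = 579 × 452.4 × 2 × 1 / 1000 = 523.9 kN → 523.9 / 2 = 262 kN.
Bearing: edge l_c = 36.5, r_n = 164.7 kN; interior l_c = 63, r_n = 216.6 kN; R_n = 164.7 + 1·216.6 = 381.3 kN → 191 kN.
Block shear: A_gv = 1120, A_nv = 772, A_nt = 164 mm²; R_n = min(0.6F_uA_nv, 0.6F_yA_gv) + U_bs·F_u·A_nt = 294.8 kN → 147 kN.
Block shear governs: 147 kN.

147 kN (block shear governs)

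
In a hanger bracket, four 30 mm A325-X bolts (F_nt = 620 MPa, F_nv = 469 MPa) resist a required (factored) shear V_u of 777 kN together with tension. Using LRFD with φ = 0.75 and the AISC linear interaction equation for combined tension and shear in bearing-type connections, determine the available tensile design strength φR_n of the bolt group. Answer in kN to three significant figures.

A_b = π·30²/4 = 706.9 mm²; f_rv = 777 × 1000 / (4 × 706.9) = 274.8 MPa.
F'_nt = 1.3 F_nt − (F_nt / φF_nv) f_rv = 1.3·620 − (620/(0.75·469))·274.8 = 321.6 MPa, capped at F_nt → F'_nt = 321.6 MPa.
R_n = F'_nt · A_b · n = 321.6 × 706.9 × 4 / 1000 = 909.4 kN.
Design strength φR_n = 0.75 × 909.4 = 682 kN.

682 kN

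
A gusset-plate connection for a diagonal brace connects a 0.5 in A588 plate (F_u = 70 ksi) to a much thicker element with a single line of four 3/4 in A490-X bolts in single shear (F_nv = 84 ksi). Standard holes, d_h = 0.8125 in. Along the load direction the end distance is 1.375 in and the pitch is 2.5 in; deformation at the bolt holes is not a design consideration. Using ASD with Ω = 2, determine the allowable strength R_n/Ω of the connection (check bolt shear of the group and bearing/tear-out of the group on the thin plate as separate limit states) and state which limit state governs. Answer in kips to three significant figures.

74.2 kips (bolt shear governs)

Bolt shear: A_b = π·0.75²/4 = 0.4418 in²; R_n = 84 × 0.4418 × 4 × 1 = 148.4 kips → 148.4 / 2 = 74.2 kips.
Bearing (1.5 l_c t F_u ≤ 3.0 d t F_u): upper limit = 3.0·0.75·0.5·70 = 78.75 kips.
  Edge l_c = 1.375 − 0.8125/2 = 0.9688 → r_n = 50.86 kips; interior l_c = 2.5 − 0.8125 = 1.688 → r_n = 78.75 kips.
  R_n,bearing = 1·50.86 + 3·78.75 = 287.1 kips → 287.1 / 2 = 144 kips.
Bolt shear governs: 74.2 kips.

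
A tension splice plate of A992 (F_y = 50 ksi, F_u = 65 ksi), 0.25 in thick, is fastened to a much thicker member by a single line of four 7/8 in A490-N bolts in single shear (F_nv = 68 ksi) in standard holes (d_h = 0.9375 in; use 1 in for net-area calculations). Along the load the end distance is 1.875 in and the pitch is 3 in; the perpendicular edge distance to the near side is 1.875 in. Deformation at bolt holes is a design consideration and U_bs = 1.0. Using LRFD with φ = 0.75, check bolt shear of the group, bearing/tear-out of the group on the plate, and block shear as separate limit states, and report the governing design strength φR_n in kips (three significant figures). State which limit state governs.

70.7 kips (block shear governs)

Bolt shear: A_b = π·0.875²/4 = 0.6013 in²; R_n = 68 × 0.6013 × 4 × 1 = 163.6 kips → 0.75 × 163.6 = 123 kips.
Bearing: edge l_c = 1.406, r_n = 27.42 kips; interior l_c = 2.062, r_n = 34.12 kips; R_n = 27.42 + 3·34.12 = 129.8 kips → 97.3 kips.
Block shear: A_gv = 2.719, A_nv = 1.844, A_nt = 0.3438 in²; R_n = min(0.6F_uA_nv, 0.6F_yA_gv) + U_bs·F_u·A_nt = 94.25 kips → 70.7 kips.
Block shear governs: 70.7 kips.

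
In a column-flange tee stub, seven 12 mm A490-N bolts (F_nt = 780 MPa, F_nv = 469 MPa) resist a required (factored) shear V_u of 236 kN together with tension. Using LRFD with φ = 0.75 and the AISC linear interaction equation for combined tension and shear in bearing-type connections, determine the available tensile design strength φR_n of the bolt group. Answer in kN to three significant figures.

210 kN

A_b = π·12²/4 = 113.1 mm²; f_rv = 236 × 1000 / (7 × 113.1) = 298.1 MPa.
F'_nt = 1.3 F_nt − (F_nt / φF_nv) f_rv = 1.3·780 − (780/(0.75·469))·298.1 = 353 MPa, capped at F_nt → F'_nt = 353 MPa.
R_n = F'_nt · A_b · n = 353 × 113.1 × 7 / 1000 = 279.4 kN.
Design strength φR_n = 0.75 × 279.4 = 210 kN.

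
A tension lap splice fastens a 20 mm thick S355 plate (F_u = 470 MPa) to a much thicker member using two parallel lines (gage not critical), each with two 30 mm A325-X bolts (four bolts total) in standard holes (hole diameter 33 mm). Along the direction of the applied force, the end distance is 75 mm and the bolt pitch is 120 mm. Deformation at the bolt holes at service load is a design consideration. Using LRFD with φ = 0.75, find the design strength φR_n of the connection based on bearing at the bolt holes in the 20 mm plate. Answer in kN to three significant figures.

2010 kN

Per bolt r_n = 1.2 l_c t F_u ≤ 2.4 d t F_u; upper limit = 2.4 × 30 × 20 × 470 / 1000 = 676.8 kN.
Edge bolt: l_c = 75 − 33/2 = 58.5 mm → 1.2 × 58.5 × 20 × 470 / 1000 = 659.9 → r_n = 659.9 kN.
Interior bolts: l_c = 120 − 33 = 87 mm → 1.2 × 87 × 20 × 470 / 1000 = 981.4 → r_n = 676.8 kN.
R_n = 2 × 659.9 + 2 × 676.8 = 2673 kN.
Design strength φR_n = 0.75 × 2673 = 2010 kN.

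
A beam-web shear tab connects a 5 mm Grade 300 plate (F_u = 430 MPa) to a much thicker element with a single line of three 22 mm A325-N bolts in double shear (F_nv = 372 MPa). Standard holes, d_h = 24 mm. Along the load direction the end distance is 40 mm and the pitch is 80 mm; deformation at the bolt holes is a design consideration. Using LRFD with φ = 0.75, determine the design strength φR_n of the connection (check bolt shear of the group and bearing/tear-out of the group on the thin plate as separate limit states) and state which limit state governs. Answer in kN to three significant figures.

Bolt shear: A_b = π·22²/4 = 380.1 mm²; R_n = 372 × 380.1 × 3 × 2 / 1000 = 848.5 kN → 0.75 × 848.5 = 636 kN.
Bearing (1.2 l_c t F_u ≤ 2.4 d t F_u): upper limit = 2.4·22·5·430 / 1000 = 113.5 kN.
  Edge l_c = 40 − 24/2 = 28 → r_n = 72.24 kN; interior l_c = 80 − 24 = 56 → r_n = 113.5 kN.
  R_n,bearing = 1·72.24 + 2·113.5 = 299.3 kN → 0.75 × 299.3 = 224 kN.
Bearing governs: 224 kN.

224 kN (bearing governs)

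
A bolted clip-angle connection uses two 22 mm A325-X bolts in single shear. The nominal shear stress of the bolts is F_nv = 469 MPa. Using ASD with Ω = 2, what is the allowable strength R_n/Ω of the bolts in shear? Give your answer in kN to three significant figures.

178 kN

A_b = π × 22² / 4 = 380.1 mm².
R_n = F_nv · A_b · n · n_s = 469 × 380.1 × 2 × 1 / 1000 = 356.6 kN.
Allowable strength R_n/Ω = 356.6 / 2 = 178 kN.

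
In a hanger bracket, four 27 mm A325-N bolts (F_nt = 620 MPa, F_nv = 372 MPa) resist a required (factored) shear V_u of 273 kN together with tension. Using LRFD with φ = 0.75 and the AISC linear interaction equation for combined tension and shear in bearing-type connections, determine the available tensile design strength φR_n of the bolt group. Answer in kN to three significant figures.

A_b = π·27²/4 = 572.6 mm²; f_rv = 273 × 1000 / (4 × 572.6) = 119.2 MPa.
F'_nt = 1.3 F_nt − (F_nt / φF_nv) f_rv = 1.3·620 − (620/(0.75·372))·119.2 = 541.1 MPa, capped at F_nt → F'_nt = 541.1 MPa.
R_n = F'_nt · A_b · n = 541.1 × 572.6 × 4 / 1000 = 1239 kN.
Design strength φR_n = 0.75 × 1239 = 929 kN.

929 kN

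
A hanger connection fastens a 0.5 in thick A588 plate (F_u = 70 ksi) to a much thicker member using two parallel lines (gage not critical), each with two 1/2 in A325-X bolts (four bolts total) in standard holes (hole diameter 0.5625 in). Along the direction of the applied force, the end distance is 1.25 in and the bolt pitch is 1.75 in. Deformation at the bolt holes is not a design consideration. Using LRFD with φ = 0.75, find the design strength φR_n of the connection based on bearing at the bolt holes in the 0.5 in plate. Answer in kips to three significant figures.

Per bolt r_n = 1.5 l_c t F_u ≤ 3.0 d t F_u; upper limit = 3.0 × 0.5 × 0.5 × 70 = 52.5 kips.
Edge bolt: l_c = 1.25 − 0.5625/2 = 0.9688 in → 1.5 × 0.9688 × 0.5 × 70 = 50.86 → r_n = 50.86 kips.
Interior bolts: l_c = 1.75 − 0.5625 = 1.188 in → 1.5 × 1.188 × 0.5 × 70 = 62.34 → r_n = 52.5 kips.
R_n = 2 × 50.86 + 2 × 52.5 = 206.7 kips.
Design strength φR_n = 0.75 × 206.7 = 155 kips.

155 kips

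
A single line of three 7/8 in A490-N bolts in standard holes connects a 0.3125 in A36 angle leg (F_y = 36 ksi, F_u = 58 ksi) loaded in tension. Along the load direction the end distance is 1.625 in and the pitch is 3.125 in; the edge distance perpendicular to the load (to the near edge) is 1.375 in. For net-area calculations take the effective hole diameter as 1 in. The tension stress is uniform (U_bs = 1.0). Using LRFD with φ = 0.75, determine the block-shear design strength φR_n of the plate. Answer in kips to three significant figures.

51.8 kips

Shear plane L_v = 1.625 + 2·3.125 = 7.875 in; A_gv = 7.875 × 0.3125 = 2.461 in².
A_nv = (7.875 − 2.5·1) × 0.3125 = 1.68 in².
A_nt = (1.375 − 0.5·1) × 0.3125 = 0.2734 in².
0.6 F_u A_nv = 58.45 kips; 0.6 F_y A_gv = 53.16 kips → shear yielding governs the shear term.
R_n = 53.16 + 1.0 × 58 × 0.2734 = 69.02 kips.
Design strength φR_n = 0.75 × 69.02 = 51.8 kips.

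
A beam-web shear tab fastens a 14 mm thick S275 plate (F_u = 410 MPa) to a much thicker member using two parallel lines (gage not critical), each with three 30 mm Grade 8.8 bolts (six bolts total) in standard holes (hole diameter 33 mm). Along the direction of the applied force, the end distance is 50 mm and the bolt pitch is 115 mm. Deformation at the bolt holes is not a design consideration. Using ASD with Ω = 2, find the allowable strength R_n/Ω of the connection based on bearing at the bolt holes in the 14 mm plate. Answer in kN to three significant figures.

Per bolt r_n = 1.5 l_c t F_u ≤ 3.0 d t F_u; upper limit = 3.0 × 30 × 14 × 410 / 1000 = 516.6 kN.
Edge bolt: l_c = 50 − 33/2 = 33.5 mm → 1.5 × 33.5 × 14 × 410 / 1000 = 288.4 → r_n = 288.4 kN.
Interior bolts: l_c = 115 − 33 = 82 mm → 1.5 × 82 × 14 × 410 / 1000 = 706 → r_n = 516.6 kN.
R_n = 2 × 288.4 + 4 × 516.6 = 2643 kN.
Allowable strength R_n/Ω = 2643 / 2 = 1320 kN.

1320 kN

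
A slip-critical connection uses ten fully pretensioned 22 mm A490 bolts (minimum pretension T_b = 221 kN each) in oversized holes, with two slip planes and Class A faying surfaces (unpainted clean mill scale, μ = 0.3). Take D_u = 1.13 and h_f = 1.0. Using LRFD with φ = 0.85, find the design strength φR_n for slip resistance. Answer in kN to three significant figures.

1270 kN

R_n = μ · D_u · h_f · T_b · n_s · n_b = 0.3 × 1.13 × 1.0 × 221 × 2 × 10 = 1498 kN.
Design strength φR_n = 0.85 × 1498 = 1270 kN.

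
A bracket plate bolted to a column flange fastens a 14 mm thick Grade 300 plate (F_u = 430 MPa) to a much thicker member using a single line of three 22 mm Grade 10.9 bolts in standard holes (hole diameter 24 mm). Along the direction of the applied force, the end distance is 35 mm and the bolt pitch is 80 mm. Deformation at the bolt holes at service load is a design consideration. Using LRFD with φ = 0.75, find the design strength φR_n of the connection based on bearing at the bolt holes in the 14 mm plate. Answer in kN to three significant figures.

Per bolt r_n = 1.2 l_c t F_u ≤ 2.4 d t F_u; upper limit = 2.4 × 22 × 14 × 430 / 1000 = 317.9 kN.
Edge bolt: l_c = 35 − 24/2 = 23 mm → 1.2 × 23 × 14 × 430 / 1000 = 166.2 → r_n = 166.2 kN.
Interior bolts: l_c = 80 − 24 = 56 mm → 1.2 × 56 × 14 × 430 / 1000 = 404.5 → r_n = 317.9 kN.
R_n = 1 × 166.2 + 2 × 317.9 = 801.9 kN.
Design strength φR_n = 0.75 × 801.9 = 601 kN.

601 kN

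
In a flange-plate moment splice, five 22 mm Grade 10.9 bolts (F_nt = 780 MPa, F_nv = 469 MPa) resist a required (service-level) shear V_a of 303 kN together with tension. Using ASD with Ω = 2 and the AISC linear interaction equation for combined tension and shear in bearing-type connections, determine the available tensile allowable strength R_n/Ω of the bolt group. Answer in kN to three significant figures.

A_b = π·22²/4 = 380.1 mm²; f_rv = 303 × 1000 / (5 × 380.1) = 159.4 MPa.
F'_nt = 1.3 F_nt − (Ω F_nt / F_nv) f_rv = 1.3·780 − (2·780/469)·159.4 = 483.7 MPa, capped at F_nt → F'_nt = 483.7 MPa.
R_n = F'_nt · A_b · n = 483.7 × 380.1 × 5 / 1000 = 919.4 kN.
Allowable strength R_n/Ω = 919.4 / 2 = 460 kN.

460 kN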